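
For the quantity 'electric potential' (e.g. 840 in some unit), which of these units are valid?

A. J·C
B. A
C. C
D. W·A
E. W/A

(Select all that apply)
E

electric potential has SI base units: kg * m^2 / (A * s^3)

Checking each option against kg * m^2 / (A * s^3):
  A. J·C: ✗ does not match
  B. A: ✗ does not match
  C. C: ✗ does not match
  D. W·A: ✗ does not match
  E. W/A: ✓ matches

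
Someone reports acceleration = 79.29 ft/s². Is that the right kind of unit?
Yes

acceleration has SI base units: m / s^2
ft/s² reduces to the same SI base units, so it is a valid unit for acceleration.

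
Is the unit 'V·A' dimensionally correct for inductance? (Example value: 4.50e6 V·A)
No

inductance has SI base units: kg * m^2 / (A^2 * s^2)
V·A does NOT reduce to kg * m^2 / (A^2 * s^2); a valid unit for inductance would be e.g. H.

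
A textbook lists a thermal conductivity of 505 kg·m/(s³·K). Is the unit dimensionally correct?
Yes

thermal conductivity has SI base units: kg * m / (s^3 * K)
kg·m/(s³·K) reduces to the same SI base units, so it is a valid unit for thermal conductivity.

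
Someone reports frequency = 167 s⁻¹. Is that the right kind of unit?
Yes

frequency has SI base units: 1 / s
s⁻¹ reduces to the same SI base units, so it is a valid unit for frequency.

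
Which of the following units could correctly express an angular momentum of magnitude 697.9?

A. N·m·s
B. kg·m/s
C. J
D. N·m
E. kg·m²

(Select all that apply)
A

angular momentum has SI base units: kg * m^2 / s

Checking each option against kg * m^2 / s:
  A. N·m·s: ✓ matches
  B. kg·m/s: ✗ does not match
  C. J: ✗ does not match
  D. N·m: ✗ does not match
  E. kg·m²: ✗ does not match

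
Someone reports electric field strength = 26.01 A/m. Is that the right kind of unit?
No

electric field strength has SI base units: kg * m / (A * s^3)
A/m does NOT reduce to kg * m / (A * s^3); a valid unit for electric field strength would be e.g. V/m.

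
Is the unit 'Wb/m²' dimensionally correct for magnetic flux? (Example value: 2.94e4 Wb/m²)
No

magnetic flux has SI base units: kg * m^2 / (A * s^2)
Wb/m² does NOT reduce to kg * m^2 / (A * s^2); a valid unit for magnetic flux would be e.g. Wb.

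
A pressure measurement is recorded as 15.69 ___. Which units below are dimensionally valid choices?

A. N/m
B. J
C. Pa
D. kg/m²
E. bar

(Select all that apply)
C, E

pressure has SI base units: kg / (m * s^2)

Checking each option against kg / (m * s^2):
  A. N/m: ✗ does not match
  B. J: ✗ does not match
  C. Pa: ✓ matches
  D. kg/m²: ✗ does not match
  E. bar: ✓ matches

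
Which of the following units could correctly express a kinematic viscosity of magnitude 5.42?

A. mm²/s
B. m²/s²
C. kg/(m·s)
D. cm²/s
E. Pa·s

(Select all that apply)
A, D

kinematic viscosity has SI base units: m^2 / s

Checking each option against m^2 / s:
  A. mm²/s: ✓ matches
  B. m²/s²: ✗ does not match
  C. kg/(m·s): ✗ does not match
  D. cm²/s: ✓ matches
  E. Pa·s: ✗ does not match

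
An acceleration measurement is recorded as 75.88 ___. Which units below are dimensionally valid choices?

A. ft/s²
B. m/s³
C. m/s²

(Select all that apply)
A, C

acceleration has SI base units: m / s^2

Checking each option against m / s^2:
  A. ft/s²: ✓ matches
  B. m/s³: ✗ does not match
  C. m/s²: ✓ matches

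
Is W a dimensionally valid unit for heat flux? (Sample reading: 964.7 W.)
No

heat flux has SI base units: kg / s^3
W does NOT reduce to kg / s^3; a valid unit for heat flux would be e.g. W/m².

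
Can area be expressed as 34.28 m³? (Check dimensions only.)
No

area has SI base units: m^2
m³ does NOT reduce to m^2; a valid unit for area would be e.g. m².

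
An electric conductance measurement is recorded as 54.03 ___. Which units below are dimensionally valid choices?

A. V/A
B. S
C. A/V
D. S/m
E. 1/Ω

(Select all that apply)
B, C, E

electric conductance has SI base units: A^2 * s^3 / (kg * m^2)

Checking each option against A^2 * s^3 / (kg * m^2):
  A. V/A: ✗ does not match
  B. S: ✓ matches
  C. A/V: ✓ matches
  D. S/m: ✗ does not match
  E. 1/Ω: ✓ matches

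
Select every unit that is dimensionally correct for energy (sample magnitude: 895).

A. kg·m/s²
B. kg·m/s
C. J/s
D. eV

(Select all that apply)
D

energy has SI base units: kg * m^2 / s^2

Checking each option against kg * m^2 / s^2:
  A. kg·m/s²: ✗ does not match
  B. kg·m/s: ✗ does not match
  C. J/s: ✗ does not match
  D. eV: ✓ matches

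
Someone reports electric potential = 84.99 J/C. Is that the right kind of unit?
Yes

electric potential has SI base units: kg * m^2 / (A * s^3)
J/C reduces to the same SI base units, so it is a valid unit for electric potential.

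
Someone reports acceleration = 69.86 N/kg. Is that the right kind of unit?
Yes

acceleration has SI base units: m / s^2
N/kg reduces to the same SI base units, so it is a valid unit for acceleration.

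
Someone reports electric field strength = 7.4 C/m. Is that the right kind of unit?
No

electric field strength has SI base units: kg * m / (A * s^3)
C/m does NOT reduce to kg * m / (A * s^3); a valid unit for electric field strength would be e.g. V/m.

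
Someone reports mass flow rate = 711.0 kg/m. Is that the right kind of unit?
No

mass flow rate has SI base units: kg / s
kg/m does NOT reduce to kg / s; a valid unit for mass flow rate would be e.g. kg/s.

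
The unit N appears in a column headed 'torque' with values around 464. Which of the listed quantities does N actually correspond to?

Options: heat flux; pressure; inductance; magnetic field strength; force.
force

torque should have units dimensionally equivalent to kg * m^2 / s^2 (e.g. N·m).
The given unit 'N' reduces to kg * m / s^2. Of the listed options, that is the dimensionality of force.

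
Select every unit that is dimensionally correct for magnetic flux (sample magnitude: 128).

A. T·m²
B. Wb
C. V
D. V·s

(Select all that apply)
A, B, D

magnetic flux has SI base units: kg * m^2 / (A * s^2)

Checking each option against kg * m^2 / (A * s^2):
  A. T·m²: ✓ matches
  B. Wb: ✓ matches
  C. V: ✗ does not match
  D. V·s: ✓ matches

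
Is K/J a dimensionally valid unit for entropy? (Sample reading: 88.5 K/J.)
No

entropy has SI base units: kg * m^2 / (s^2 * K)
K/J does NOT reduce to kg * m^2 / (s^2 * K); a valid unit for entropy would be e.g. J/K.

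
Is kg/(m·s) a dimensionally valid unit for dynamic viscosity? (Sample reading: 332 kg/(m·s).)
Yes

dynamic viscosity has SI base units: kg / (m * s)
kg/(m·s) reduces to the same SI base units, so it is a valid unit for dynamic viscosity.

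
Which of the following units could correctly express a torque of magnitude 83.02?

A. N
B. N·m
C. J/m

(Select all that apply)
B

torque has SI base units: kg * m^2 / s^2

Checking each option against kg * m^2 / s^2:
  A. N: ✗ does not match
  B. N·m: ✓ matches
  C. J/m: ✗ does not match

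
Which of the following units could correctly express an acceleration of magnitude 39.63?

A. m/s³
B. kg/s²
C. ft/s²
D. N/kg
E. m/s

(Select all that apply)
C, D

acceleration has SI base units: m / s^2

Checking each option against m / s^2:
  A. m/s³: ✗ does not match
  B. kg/s²: ✗ does not match
  C. ft/s²: ✓ matches
  D. N/kg: ✓ matches
  E. m/s: ✗ does not match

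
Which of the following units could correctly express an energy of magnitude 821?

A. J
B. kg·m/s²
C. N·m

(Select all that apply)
A, C

energy has SI base units: kg * m^2 / s^2

Checking each option against kg * m^2 / s^2:
  A. J: ✓ matches
  B. kg·m/s²: ✗ does not match
  C. N·m: ✓ matches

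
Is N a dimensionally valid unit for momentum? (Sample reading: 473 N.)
No

momentum has SI base units: kg * m / s
N does NOT reduce to kg * m / s; a valid unit for momentum would be e.g. kg·m/s.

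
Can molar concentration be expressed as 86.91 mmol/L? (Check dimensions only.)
Yes

molar concentration has SI base units: mol / m^3
mmol/L reduces to the same SI base units, so it is a valid unit for molar concentration.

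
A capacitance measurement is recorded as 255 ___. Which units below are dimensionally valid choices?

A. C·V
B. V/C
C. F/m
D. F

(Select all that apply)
D

capacitance has SI base units: A^2 * s^4 / (kg * m^2)

Checking each option against A^2 * s^4 / (kg * m^2):
  A. C·V: ✗ does not match
  B. V/C: ✗ does not match
  C. F/m: ✗ does not match
  D. F: ✓ matches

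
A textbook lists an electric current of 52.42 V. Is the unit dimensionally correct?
No

electric current has SI base units: A
V does NOT reduce to A; a valid unit for electric current would be e.g. A.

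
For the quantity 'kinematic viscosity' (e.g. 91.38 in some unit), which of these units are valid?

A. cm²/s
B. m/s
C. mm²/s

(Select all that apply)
A, C

kinematic viscosity has SI base units: m^2 / s

Checking each option against m^2 / s:
  A. cm²/s: ✓ matches
  B. m/s: ✗ does not match
  C. mm²/s: ✓ matches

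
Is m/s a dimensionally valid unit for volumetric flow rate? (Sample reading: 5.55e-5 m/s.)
No

volumetric flow rate has SI base units: m^3 / s
m/s does NOT reduce to m^3 / s; a valid unit for volumetric flow rate would be e.g. m³/s.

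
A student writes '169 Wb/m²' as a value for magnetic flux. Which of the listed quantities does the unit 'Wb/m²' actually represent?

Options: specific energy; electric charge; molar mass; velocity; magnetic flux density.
magnetic flux density

magnetic flux should have units dimensionally equivalent to kg * m^2 / (A * s^2) (e.g. Wb).
The given unit 'Wb/m²' reduces to kg / (A * s^2). Of the listed options, that is the dimensionality of magnetic flux density.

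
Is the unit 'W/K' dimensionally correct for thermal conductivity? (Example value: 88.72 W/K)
No

thermal conductivity has SI base units: kg * m / (s^3 * K)
W/K does NOT reduce to kg * m / (s^3 * K); a valid unit for thermal conductivity would be e.g. W/(m·K).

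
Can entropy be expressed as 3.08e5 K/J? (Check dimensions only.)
No

entropy has SI base units: kg * m^2 / (s^2 * K)
K/J does NOT reduce to kg * m^2 / (s^2 * K); a valid unit for entropy would be e.g. J/K.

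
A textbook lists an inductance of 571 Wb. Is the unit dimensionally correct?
No

inductance has SI base units: kg * m^2 / (A^2 * s^2)
Wb does NOT reduce to kg * m^2 / (A^2 * s^2); a valid unit for inductance would be e.g. H.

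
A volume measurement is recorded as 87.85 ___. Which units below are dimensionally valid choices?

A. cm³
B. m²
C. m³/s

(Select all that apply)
A

volume has SI base units: m^3

Checking each option against m^3:
  A. cm³: ✓ matches
  B. m²: ✗ does not match
  C. m³/s: ✗ does not match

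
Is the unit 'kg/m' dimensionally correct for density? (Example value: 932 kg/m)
No

density has SI base units: kg / m^3
kg/m does NOT reduce to kg / m^3; a valid unit for density would be e.g. kg/m³.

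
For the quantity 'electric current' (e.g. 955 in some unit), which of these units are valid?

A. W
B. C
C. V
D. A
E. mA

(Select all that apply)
D, E

electric current has SI base units: A

Checking each option against A:
  A. W: ✗ does not match
  B. C: ✗ does not match
  C. V: ✗ does not match
  D. A: ✓ matches
  E. mA: ✓ matches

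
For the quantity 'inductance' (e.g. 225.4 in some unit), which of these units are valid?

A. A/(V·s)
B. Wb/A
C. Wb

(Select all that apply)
B

inductance has SI base units: kg * m^2 / (A^2 * s^2)

Checking each option against kg * m^2 / (A^2 * s^2):
  A. A/(V·s): ✗ does not match
  B. Wb/A: ✓ matches
  C. Wb: ✗ does not match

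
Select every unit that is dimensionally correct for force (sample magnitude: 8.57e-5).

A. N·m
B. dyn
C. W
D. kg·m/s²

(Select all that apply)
B, D

force has SI base units: kg * m / s^2

Checking each option against kg * m / s^2:
  A. N·m: ✗ does not match
  B. dyn: ✓ matches
  C. W: ✗ does not match
  D. kg·m/s²: ✓ matches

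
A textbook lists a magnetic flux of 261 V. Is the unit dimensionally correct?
No

magnetic flux has SI base units: kg * m^2 / (A * s^2)
V does NOT reduce to kg * m^2 / (A * s^2); a valid unit for magnetic flux would be e.g. Wb.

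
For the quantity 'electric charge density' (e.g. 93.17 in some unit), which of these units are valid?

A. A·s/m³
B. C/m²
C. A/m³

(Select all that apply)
A

electric charge density has SI base units: A * s / m^3

Checking each option against A * s / m^3:
  A. A·s/m³: ✓ matches
  B. C/m²: ✗ does not match
  C. A/m³: ✗ does not match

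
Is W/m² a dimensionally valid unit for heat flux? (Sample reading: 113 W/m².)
Yes

heat flux has SI base units: kg / s^3
W/m² reduces to the same SI base units, so it is a valid unit for heat flux.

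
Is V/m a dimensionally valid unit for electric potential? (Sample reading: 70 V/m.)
No

electric potential has SI base units: kg * m^2 / (A * s^3)
V/m does NOT reduce to kg * m^2 / (A * s^3); a valid unit for electric potential would be e.g. V.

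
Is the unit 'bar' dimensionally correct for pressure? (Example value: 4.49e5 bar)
Yes

pressure has SI base units: kg / (m * s^2)
bar reduces to the same SI base units, so it is a valid unit for pressure.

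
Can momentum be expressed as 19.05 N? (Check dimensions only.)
No

momentum has SI base units: kg * m / s
N does NOT reduce to kg * m / s; a valid unit for momentum would be e.g. kg·m/s.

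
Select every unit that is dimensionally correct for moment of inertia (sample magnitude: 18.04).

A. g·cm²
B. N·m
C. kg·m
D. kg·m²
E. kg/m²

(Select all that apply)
A, D

moment of inertia has SI base units: kg * m^2

Checking each option against kg * m^2:
  A. g·cm²: ✓ matches
  B. N·m: ✗ does not match
  C. kg·m: ✗ does not match
  D. kg·m²: ✓ matches
  E. kg/m²: ✗ does not match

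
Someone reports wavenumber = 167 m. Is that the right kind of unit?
No

wavenumber has SI base units: 1 / m
m does NOT reduce to 1 / m; a valid unit for wavenumber would be e.g. 1/m.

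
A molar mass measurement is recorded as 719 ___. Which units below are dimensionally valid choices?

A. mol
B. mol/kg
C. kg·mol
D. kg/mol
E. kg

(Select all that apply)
D

molar mass has SI base units: kg / mol

Checking each option against kg / mol:
  A. mol: ✗ does not match
  B. mol/kg: ✗ does not match
  C. kg·mol: ✗ does not match
  D. kg/mol: ✓ matches
  E. kg: ✗ does not match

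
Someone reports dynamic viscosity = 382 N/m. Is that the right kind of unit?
No

dynamic viscosity has SI base units: kg / (m * s)
N/m does NOT reduce to kg / (m * s); a valid unit for dynamic viscosity would be e.g. Pa·s.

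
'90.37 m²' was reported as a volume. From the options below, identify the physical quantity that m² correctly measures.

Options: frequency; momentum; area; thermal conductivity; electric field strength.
area

volume should have units dimensionally equivalent to m^3 (e.g. m³).
The given unit 'm²' reduces to m^2. Of the listed options, that is the dimensionality of area.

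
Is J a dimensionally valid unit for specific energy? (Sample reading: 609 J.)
No

specific energy has SI base units: m^2 / s^2
J does NOT reduce to m^2 / s^2; a valid unit for specific energy would be e.g. J/kg.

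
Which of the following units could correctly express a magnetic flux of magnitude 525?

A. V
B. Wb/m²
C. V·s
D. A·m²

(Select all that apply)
C

magnetic flux has SI base units: kg * m^2 / (A * s^2)

Checking each option against kg * m^2 / (A * s^2):
  A. V: ✗ does not match
  B. Wb/m²: ✗ does not match
  C. V·s: ✓ matches
  D. A·m²: ✗ does not match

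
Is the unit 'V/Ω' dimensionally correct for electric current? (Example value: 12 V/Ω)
Yes

electric current has SI base units: A
V/Ω reduces to the same SI base units, so it is a valid unit for electric current.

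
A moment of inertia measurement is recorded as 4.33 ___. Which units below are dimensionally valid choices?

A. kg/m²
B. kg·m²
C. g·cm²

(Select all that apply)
B, C

moment of inertia has SI base units: kg * m^2

Checking each option against kg * m^2:
  A. kg/m²: ✗ does not match
  B. kg·m²: ✓ matches
  C. g·cm²: ✓ matches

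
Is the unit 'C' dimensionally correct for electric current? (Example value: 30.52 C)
No

electric current has SI base units: A
C does NOT reduce to A; a valid unit for electric current would be e.g. A.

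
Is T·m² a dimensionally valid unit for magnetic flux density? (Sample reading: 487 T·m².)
No

magnetic flux density has SI base units: kg / (A * s^2)
T·m² does NOT reduce to kg / (A * s^2); a valid unit for magnetic flux density would be e.g. T.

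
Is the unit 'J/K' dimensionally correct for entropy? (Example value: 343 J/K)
Yes

entropy has SI base units: kg * m^2 / (s^2 * K)
J/K reduces to the same SI base units, so it is a valid unit for entropy.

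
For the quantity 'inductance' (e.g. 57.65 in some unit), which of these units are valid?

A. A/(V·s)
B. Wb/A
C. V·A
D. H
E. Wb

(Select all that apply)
B, D

inductance has SI base units: kg * m^2 / (A^2 * s^2)

Checking each option against kg * m^2 / (A^2 * s^2):
  A. A/(V·s): ✗ does not match
  B. Wb/A: ✓ matches
  C. V·A: ✗ does not match
  D. H: ✓ matches
  E. Wb: ✗ does not match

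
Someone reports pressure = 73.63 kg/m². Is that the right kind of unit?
No

pressure has SI base units: kg / (m * s^2)
kg/m² does NOT reduce to kg / (m * s^2); a valid unit for pressure would be e.g. Pa.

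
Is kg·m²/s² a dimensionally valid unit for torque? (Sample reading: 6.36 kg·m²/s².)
Yes

torque has SI base units: kg * m^2 / s^2
kg·m²/s² reduces to the same SI base units, so it is a valid unit for torque.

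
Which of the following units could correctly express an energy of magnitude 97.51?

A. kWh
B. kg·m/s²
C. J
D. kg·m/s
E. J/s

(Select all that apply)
A, C

energy has SI base units: kg * m^2 / s^2

Checking each option against kg * m^2 / s^2:
  A. kWh: ✓ matches
  B. kg·m/s²: ✗ does not match
  C. J: ✓ matches
  D. kg·m/s: ✗ does not match
  E. J/s: ✗ does not match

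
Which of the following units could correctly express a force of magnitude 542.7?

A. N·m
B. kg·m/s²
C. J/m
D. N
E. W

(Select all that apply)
B, C, D

force has SI base units: kg * m / s^2

Checking each option against kg * m / s^2:
  A. N·m: ✗ does not match
  B. kg·m/s²: ✓ matches
  C. J/m: ✓ matches
  D. N: ✓ matches
  E. W: ✗ does not match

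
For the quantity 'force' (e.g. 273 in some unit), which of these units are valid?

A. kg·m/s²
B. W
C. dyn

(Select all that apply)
A, C

force has SI base units: kg * m / s^2

Checking each option against kg * m / s^2:
  A. kg·m/s²: ✓ matches
  B. W: ✗ does not match
  C. dyn: ✓ matches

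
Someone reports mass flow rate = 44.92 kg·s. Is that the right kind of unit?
No

mass flow rate has SI base units: kg / s
kg·s does NOT reduce to kg / s; a valid unit for mass flow rate would be e.g. kg/s.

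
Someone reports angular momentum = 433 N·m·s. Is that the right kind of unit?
Yes

angular momentum has SI base units: kg * m^2 / s
N·m·s reduces to the same SI base units, so it is a valid unit for angular momentum.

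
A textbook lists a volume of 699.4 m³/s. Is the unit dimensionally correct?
No

volume has SI base units: m^3
m³/s does NOT reduce to m^3; a valid unit for volume would be e.g. m³.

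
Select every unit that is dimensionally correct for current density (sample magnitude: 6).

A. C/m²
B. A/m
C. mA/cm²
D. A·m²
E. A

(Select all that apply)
C

current density has SI base units: A / m^2

Checking each option against A / m^2:
  A. C/m²: ✗ does not match
  B. A/m: ✗ does not match
  C. mA/cm²: ✓ matches
  D. A·m²: ✗ does not match
  E. A: ✗ does not match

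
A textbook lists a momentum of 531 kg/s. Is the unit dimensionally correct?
No

momentum has SI base units: kg * m / s
kg/s does NOT reduce to kg * m / s; a valid unit for momentum would be e.g. kg·m/s.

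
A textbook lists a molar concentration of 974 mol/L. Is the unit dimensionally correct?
Yes

molar concentration has SI base units: mol / m^3
mol/L reduces to the same SI base units, so it is a valid unit for molar concentration.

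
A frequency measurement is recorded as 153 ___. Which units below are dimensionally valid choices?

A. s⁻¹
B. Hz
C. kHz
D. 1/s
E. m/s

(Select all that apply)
A, B, C, D

frequency has SI base units: 1 / s

Checking each option against 1 / s:
  A. s⁻¹: ✓ matches
  B. Hz: ✓ matches
  C. kHz: ✓ matches
  D. 1/s: ✓ matches
  E. m/s: ✗ does not match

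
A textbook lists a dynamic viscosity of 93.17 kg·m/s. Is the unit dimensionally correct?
No

dynamic viscosity has SI base units: kg / (m * s)
kg·m/s does NOT reduce to kg / (m * s); a valid unit for dynamic viscosity would be e.g. Pa·s.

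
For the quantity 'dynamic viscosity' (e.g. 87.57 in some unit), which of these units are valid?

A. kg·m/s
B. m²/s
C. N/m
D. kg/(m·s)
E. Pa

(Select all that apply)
D

dynamic viscosity has SI base units: kg / (m * s)

Checking each option against kg / (m * s):
  A. kg·m/s: ✗ does not match
  B. m²/s: ✗ does not match
  C. N/m: ✗ does not match
  D. kg/(m·s): ✓ matches
  E. Pa: ✗ does not match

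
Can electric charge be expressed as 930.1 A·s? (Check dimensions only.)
Yes

electric charge has SI base units: A * s
A·s reduces to the same SI base units, so it is a valid unit for electric charge.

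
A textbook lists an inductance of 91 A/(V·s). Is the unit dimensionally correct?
No

inductance has SI base units: kg * m^2 / (A^2 * s^2)
A/(V·s) does NOT reduce to kg * m^2 / (A^2 * s^2); a valid unit for inductance would be e.g. H.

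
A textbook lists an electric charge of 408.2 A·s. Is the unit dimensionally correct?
Yes

electric charge has SI base units: A * s
A·s reduces to the same SI base units, so it is a valid unit for electric charge.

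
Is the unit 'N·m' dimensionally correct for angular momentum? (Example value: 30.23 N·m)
No

angular momentum has SI base units: kg * m^2 / s
N·m does NOT reduce to kg * m^2 / s; a valid unit for angular momentum would be e.g. kg·m²/s.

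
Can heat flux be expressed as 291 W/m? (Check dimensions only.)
No

heat flux has SI base units: kg / s^3
W/m does NOT reduce to kg / s^3; a valid unit for heat flux would be e.g. W/m².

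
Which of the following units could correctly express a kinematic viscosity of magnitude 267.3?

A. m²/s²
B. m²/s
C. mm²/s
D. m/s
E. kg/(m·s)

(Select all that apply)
B, C

kinematic viscosity has SI base units: m^2 / s

Checking each option against m^2 / s:
  A. m²/s²: ✗ does not match
  B. m²/s: ✓ matches
  C. mm²/s: ✓ matches
  D. m/s: ✗ does not match
  E. kg/(m·s): ✗ does not match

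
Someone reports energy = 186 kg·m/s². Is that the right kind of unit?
No

energy has SI base units: kg * m^2 / s^2
kg·m/s² does NOT reduce to kg * m^2 / s^2; a valid unit for energy would be e.g. J.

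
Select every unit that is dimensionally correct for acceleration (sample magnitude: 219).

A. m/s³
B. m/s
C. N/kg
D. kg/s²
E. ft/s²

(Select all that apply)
C, E

acceleration has SI base units: m / s^2

Checking each option against m / s^2:
  A. m/s³: ✗ does not match
  B. m/s: ✗ does not match
  C. N/kg: ✓ matches
  D. kg/s²: ✗ does not match
  E. ft/s²: ✓ matches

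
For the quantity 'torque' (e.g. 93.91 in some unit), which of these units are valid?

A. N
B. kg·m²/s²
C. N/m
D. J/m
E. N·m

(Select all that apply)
B, E

torque has SI base units: kg * m^2 / s^2

Checking each option against kg * m^2 / s^2:
  A. N: ✗ does not match
  B. kg·m²/s²: ✓ matches
  C. N/m: ✗ does not match
  D. J/m: ✗ does not match
  E. N·m: ✓ matches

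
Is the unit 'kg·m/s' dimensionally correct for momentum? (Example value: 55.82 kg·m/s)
Yes

momentum has SI base units: kg * m / s
kg·m/s reduces to the same SI base units, so it is a valid unit for momentum.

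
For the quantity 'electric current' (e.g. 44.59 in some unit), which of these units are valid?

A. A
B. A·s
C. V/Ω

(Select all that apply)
A, C

electric current has SI base units: A

Checking each option against A:
  A. A: ✓ matches
  B. A·s: ✗ does not match
  C. V/Ω: ✓ matches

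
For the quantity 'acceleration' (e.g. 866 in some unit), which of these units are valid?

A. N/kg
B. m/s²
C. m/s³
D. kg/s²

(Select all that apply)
A, B

acceleration has SI base units: m / s^2

Checking each option against m / s^2:
  A. N/kg: ✓ matches
  B. m/s²: ✓ matches
  C. m/s³: ✗ does not match
  D. kg/s²: ✗ does not match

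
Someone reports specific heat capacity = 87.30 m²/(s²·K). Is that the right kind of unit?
Yes

specific heat capacity has SI base units: m^2 / (s^2 * K)
m²/(s²·K) reduces to the same SI base units, so it is a valid unit for specific heat capacity.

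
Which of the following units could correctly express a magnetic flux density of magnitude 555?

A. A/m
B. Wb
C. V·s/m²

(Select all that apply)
C

magnetic flux density has SI base units: kg / (A * s^2)

Checking each option against kg / (A * s^2):
  A. A/m: ✗ does not match
  B. Wb: ✗ does not match
  C. V·s/m²: ✓ matches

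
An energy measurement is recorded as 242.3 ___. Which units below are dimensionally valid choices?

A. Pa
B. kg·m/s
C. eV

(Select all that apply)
C

energy has SI base units: kg * m^2 / s^2

Checking each option against kg * m^2 / s^2:
  A. Pa: ✗ does not match
  B. kg·m/s: ✗ does not match
  C. eV: ✓ matches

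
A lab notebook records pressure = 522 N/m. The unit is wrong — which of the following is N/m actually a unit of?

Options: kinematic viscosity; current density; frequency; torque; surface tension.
surface tension

pressure should have units dimensionally equivalent to kg / (m * s^2) (e.g. Pa).
The given unit 'N/m' reduces to kg / s^2. Of the listed options, that is the dimensionality of surface tension.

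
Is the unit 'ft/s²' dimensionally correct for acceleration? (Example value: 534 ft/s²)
Yes

acceleration has SI base units: m / s^2
ft/s² reduces to the same SI base units, so it is a valid unit for acceleration.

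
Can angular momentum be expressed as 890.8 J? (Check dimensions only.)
No

angular momentum has SI base units: kg * m^2 / s
J does NOT reduce to kg * m^2 / s; a valid unit for angular momentum would be e.g. kg·m²/s.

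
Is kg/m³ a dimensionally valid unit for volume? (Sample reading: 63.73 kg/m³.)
No

volume has SI base units: m^3
kg/m³ does NOT reduce to m^3; a valid unit for volume would be e.g. m³.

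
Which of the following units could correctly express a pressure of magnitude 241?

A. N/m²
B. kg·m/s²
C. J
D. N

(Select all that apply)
A

pressure has SI base units: kg / (m * s^2)

Checking each option against kg / (m * s^2):
  A. N/m²: ✓ matches
  B. kg·m/s²: ✗ does not match
  C. J: ✗ does not match
  D. N: ✗ does not match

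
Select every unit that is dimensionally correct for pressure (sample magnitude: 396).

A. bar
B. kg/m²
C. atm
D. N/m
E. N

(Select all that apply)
A, C

pressure has SI base units: kg / (m * s^2)

Checking each option against kg / (m * s^2):
  A. bar: ✓ matches
  B. kg/m²: ✗ does not match
  C. atm: ✓ matches
  D. N/m: ✗ does not match
  E. N: ✗ does not match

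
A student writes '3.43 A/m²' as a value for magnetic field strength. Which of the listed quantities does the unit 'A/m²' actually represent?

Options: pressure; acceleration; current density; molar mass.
current density

magnetic field strength should have units dimensionally equivalent to A / m (e.g. A/m).
The given unit 'A/m²' reduces to A / m^2. Of the listed options, that is the dimensionality of current density.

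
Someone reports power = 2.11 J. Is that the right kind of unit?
No

power has SI base units: kg * m^2 / s^3
J does NOT reduce to kg * m^2 / s^3; a valid unit for power would be e.g. W.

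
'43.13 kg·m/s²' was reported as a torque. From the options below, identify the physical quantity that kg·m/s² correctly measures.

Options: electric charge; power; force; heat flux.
force

torque should have units dimensionally equivalent to kg * m^2 / s^2 (e.g. N·m).
The given unit 'kg·m/s²' reduces to kg * m / s^2. Of the listed options, that is the dimensionality of force.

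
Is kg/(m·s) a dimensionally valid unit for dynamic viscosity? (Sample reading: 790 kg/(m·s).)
Yes

dynamic viscosity has SI base units: kg / (m * s)
kg/(m·s) reduces to the same SI base units, so it is a valid unit for dynamic viscosity.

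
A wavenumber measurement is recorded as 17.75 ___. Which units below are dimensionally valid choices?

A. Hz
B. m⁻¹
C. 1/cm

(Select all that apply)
B, C

wavenumber has SI base units: 1 / m

Checking each option against 1 / m:
  A. Hz: ✗ does not match
  B. m⁻¹: ✓ matches
  C. 1/cm: ✓ matches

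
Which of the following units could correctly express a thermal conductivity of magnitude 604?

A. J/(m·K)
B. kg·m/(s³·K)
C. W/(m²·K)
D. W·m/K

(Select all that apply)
B

thermal conductivity has SI base units: kg * m / (s^3 * K)

Checking each option against kg * m / (s^3 * K):
  A. J/(m·K): ✗ does not match
  B. kg·m/(s³·K): ✓ matches
  C. W/(m²·K): ✗ does not match
  D. W·m/K: ✗ does not match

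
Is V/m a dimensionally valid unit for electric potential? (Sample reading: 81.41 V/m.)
No

electric potential has SI base units: kg * m^2 / (A * s^3)
V/m does NOT reduce to kg * m^2 / (A * s^3); a valid unit for electric potential would be e.g. V.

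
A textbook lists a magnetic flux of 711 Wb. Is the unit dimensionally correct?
Yes

magnetic flux has SI base units: kg * m^2 / (A * s^2)
Wb reduces to the same SI base units, so it is a valid unit for magnetic flux.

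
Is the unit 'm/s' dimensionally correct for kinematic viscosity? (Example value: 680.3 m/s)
No

kinematic viscosity has SI base units: m^2 / s
m/s does NOT reduce to m^2 / s; a valid unit for kinematic viscosity would be e.g. m²/s.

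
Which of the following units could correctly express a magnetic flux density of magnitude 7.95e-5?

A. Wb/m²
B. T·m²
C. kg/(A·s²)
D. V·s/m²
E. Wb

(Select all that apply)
A, C, D

magnetic flux density has SI base units: kg / (A * s^2)

Checking each option against kg / (A * s^2):
  A. Wb/m²: ✓ matches
  B. T·m²: ✗ does not match
  C. kg/(A·s²): ✓ matches
  D. V·s/m²: ✓ matches
  E. Wb: ✗ does not match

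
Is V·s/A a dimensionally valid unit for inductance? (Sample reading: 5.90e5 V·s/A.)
Yes

inductance has SI base units: kg * m^2 / (A^2 * s^2)
V·s/A reduces to the same SI base units, so it is a valid unit for inductance.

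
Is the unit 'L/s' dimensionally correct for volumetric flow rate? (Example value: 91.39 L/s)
Yes

volumetric flow rate has SI base units: m^3 / s
L/s reduces to the same SI base units, so it is a valid unit for volumetric flow rate.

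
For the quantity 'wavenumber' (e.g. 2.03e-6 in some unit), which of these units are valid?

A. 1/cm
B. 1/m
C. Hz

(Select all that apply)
A, B

wavenumber has SI base units: 1 / m

Checking each option against 1 / m:
  A. 1/cm: ✓ matches
  B. 1/m: ✓ matches
  C. Hz: ✗ does not match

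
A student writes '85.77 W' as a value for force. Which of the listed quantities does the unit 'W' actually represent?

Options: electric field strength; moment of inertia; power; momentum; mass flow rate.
power

force should have units dimensionally equivalent to kg * m / s^2 (e.g. N).
The given unit 'W' reduces to kg * m^2 / s^3. Of the listed options, that is the dimensionality of power.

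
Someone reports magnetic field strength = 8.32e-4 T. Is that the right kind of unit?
No

magnetic field strength has SI base units: A / m
T does NOT reduce to A / m; a valid unit for magnetic field strength would be e.g. A/m.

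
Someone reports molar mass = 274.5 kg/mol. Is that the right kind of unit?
Yes

molar mass has SI base units: kg / mol
kg/mol reduces to the same SI base units, so it is a valid unit for molar mass.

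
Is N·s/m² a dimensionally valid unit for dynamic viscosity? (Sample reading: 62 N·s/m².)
Yes

dynamic viscosity has SI base units: kg / (m * s)
N·s/m² reduces to the same SI base units, so it is a valid unit for dynamic viscosity.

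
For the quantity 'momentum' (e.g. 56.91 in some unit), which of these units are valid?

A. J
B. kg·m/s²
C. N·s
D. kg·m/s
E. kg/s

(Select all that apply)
C, D

momentum has SI base units: kg * m / s

Checking each option against kg * m / s:
  A. J: ✗ does not match
  B. kg·m/s²: ✗ does not match
  C. N·s: ✓ matches
  D. kg·m/s: ✓ matches
  E. kg/s: ✗ does not match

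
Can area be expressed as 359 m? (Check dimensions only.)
No

area has SI base units: m^2
m does NOT reduce to m^2; a valid unit for area would be e.g. m².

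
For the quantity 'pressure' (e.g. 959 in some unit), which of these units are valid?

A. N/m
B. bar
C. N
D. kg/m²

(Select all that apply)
B

pressure has SI base units: kg / (m * s^2)

Checking each option against kg / (m * s^2):
  A. N/m: ✗ does not match
  B. bar: ✓ matches
  C. N: ✗ does not match
  D. kg/m²: ✗ does not match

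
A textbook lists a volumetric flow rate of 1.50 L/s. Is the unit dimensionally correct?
Yes

volumetric flow rate has SI base units: m^3 / s
L/s reduces to the same SI base units, so it is a valid unit for volumetric flow rate.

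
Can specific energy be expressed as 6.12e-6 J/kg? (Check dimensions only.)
Yes

specific energy has SI base units: m^2 / s^2
J/kg reduces to the same SI base units, so it is a valid unit for specific energy.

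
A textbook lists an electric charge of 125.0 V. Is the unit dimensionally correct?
No

electric charge has SI base units: A * s
V does NOT reduce to A * s; a valid unit for electric charge would be e.g. C.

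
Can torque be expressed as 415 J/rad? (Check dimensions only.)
Yes

torque has SI base units: kg * m^2 / s^2
J/rad reduces to the same SI base units, so it is a valid unit for torque.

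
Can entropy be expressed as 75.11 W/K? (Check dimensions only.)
No

entropy has SI base units: kg * m^2 / (s^2 * K)
W/K does NOT reduce to kg * m^2 / (s^2 * K); a valid unit for entropy would be e.g. J/K.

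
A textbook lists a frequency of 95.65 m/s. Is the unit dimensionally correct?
No

frequency has SI base units: 1 / s
m/s does NOT reduce to 1 / s; a valid unit for frequency would be e.g. Hz.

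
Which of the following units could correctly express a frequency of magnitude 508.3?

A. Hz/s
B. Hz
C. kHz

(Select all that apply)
B, C

frequency has SI base units: 1 / s

Checking each option against 1 / s:
  A. Hz/s: ✗ does not match
  B. Hz: ✓ matches
  C. kHz: ✓ matches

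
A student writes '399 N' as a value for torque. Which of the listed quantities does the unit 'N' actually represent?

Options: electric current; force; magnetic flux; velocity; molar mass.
force

torque should have units dimensionally equivalent to kg * m^2 / s^2 (e.g. N·m).
The given unit 'N' reduces to kg * m / s^2. Of the listed options, that is the dimensionality of force.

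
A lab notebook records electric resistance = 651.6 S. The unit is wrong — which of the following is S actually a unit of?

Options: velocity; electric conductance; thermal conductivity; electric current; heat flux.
electric conductance

electric resistance should have units dimensionally equivalent to kg * m^2 / (A^2 * s^3) (e.g. Ω).
The given unit 'S' reduces to A^2 * s^3 / (kg * m^2). Of the listed options, that is the dimensionality of electric conductance.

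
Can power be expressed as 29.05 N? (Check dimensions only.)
No

power has SI base units: kg * m^2 / s^3
N does NOT reduce to kg * m^2 / s^3; a valid unit for power would be e.g. W.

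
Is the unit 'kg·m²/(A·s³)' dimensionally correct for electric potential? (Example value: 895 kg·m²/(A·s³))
Yes

electric potential has SI base units: kg * m^2 / (A * s^3)
kg·m²/(A·s³) reduces to the same SI base units, so it is a valid unit for electric potential.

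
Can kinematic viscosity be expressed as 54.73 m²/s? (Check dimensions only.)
Yes

kinematic viscosity has SI base units: m^2 / s
m²/s reduces to the same SI base units, so it is a valid unit for kinematic viscosity.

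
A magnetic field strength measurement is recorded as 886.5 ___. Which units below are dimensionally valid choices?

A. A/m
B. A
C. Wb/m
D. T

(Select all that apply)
A

magnetic field strength has SI base units: A / m

Checking each option against A / m:
  A. A/m: ✓ matches
  B. A: ✗ does not match
  C. Wb/m: ✗ does not match
  D. T: ✗ does not match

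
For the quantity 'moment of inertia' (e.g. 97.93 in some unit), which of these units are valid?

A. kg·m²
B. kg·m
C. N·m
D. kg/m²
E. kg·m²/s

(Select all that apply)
A

moment of inertia has SI base units: kg * m^2

Checking each option against kg * m^2:
  A. kg·m²: ✓ matches
  B. kg·m: ✗ does not match
  C. N·m: ✗ does not match
  D. kg/m²: ✗ does not match
  E. kg·m²/s: ✗ does not match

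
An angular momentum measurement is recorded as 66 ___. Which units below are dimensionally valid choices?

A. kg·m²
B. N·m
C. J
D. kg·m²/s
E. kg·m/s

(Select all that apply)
D

angular momentum has SI base units: kg * m^2 / s

Checking each option against kg * m^2 / s:
  A. kg·m²: ✗ does not match
  B. N·m: ✗ does not match
  C. J: ✗ does not match
  D. kg·m²/s: ✓ matches
  E. kg·m/s: ✗ does not match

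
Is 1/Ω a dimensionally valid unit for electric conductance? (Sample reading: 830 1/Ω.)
Yes

electric conductance has SI base units: A^2 * s^3 / (kg * m^2)
1/Ω reduces to the same SI base units, so it is a valid unit for electric conductance.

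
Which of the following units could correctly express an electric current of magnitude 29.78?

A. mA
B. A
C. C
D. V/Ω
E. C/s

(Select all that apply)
A, B, D, E

electric current has SI base units: A

Checking each option against A:
  A. mA: ✓ matches
  B. A: ✓ matches
  C. C: ✗ does not match
  D. V/Ω: ✓ matches
  E. C/s: ✓ matches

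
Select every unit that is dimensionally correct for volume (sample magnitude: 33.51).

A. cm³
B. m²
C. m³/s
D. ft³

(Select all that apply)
A, D

volume has SI base units: m^3

Checking each option against m^3:
  A. cm³: ✓ matches
  B. m²: ✗ does not match
  C. m³/s: ✗ does not match
  D. ft³: ✓ matches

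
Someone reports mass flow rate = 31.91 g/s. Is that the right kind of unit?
Yes

mass flow rate has SI base units: kg / s
g/s reduces to the same SI base units, so it is a valid unit for mass flow rate.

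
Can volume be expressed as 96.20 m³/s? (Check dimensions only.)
No

volume has SI base units: m^3
m³/s does NOT reduce to m^3; a valid unit for volume would be e.g. m³.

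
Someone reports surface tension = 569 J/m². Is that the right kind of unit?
Yes

surface tension has SI base units: kg / s^2
J/m² reduces to the same SI base units, so it is a valid unit for surface tension.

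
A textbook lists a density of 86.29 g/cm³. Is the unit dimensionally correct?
Yes

density has SI base units: kg / m^3
g/cm³ reduces to the same SI base units, so it is a valid unit for density.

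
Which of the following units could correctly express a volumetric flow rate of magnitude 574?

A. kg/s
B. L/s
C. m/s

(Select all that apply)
B

volumetric flow rate has SI base units: m^3 / s

Checking each option against m^3 / s:
  A. kg/s: ✗ does not match
  B. L/s: ✓ matches
  C. m/s: ✗ does not match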